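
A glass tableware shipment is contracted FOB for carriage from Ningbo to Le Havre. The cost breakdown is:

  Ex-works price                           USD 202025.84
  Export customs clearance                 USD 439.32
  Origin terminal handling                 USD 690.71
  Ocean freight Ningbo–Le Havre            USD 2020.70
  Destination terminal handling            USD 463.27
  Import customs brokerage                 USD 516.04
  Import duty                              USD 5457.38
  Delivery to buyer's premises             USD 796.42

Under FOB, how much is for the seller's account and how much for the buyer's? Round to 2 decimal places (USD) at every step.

Seller: USD 203155.87; buyer: USD 9253.81

FOB: the seller bears costs until goods are on board at the origin port; the buyer bears freight, insurance and all costs thereafter.
Seller's account: goods 202025.84 + export clearance 439.32 + origin terminal 690.71 = 203155.87
Buyer's account: freight 2020.70 + destination terminal 463.27 + brokerage 516.04 + duty 5457.38 + delivery 796.42 = 9253.81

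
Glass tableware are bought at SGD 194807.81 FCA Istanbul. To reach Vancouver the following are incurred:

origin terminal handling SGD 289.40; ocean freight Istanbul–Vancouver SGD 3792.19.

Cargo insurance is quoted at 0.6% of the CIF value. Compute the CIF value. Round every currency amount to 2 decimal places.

CIF value: SGD 200089.94

Let C be the CIF value. C = FCA price + pre-shipment costs + freight + 0.6% × C
C − 0.6% × C = 194807.81 + 289.40 + 3792.19
0.994 × C = 198889.40
C = 198889.40 / 0.994 = 200089.94
Insurance premium = 0.6% × 200089.94 = 1200.54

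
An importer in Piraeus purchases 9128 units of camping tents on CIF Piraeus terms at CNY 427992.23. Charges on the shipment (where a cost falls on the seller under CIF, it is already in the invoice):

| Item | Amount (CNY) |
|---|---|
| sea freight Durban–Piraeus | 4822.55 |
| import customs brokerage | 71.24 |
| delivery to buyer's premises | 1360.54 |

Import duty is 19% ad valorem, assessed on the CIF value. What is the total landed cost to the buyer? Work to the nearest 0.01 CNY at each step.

CIF: the seller pays costs through ocean freight and marine insurance to the destination port.
Already in the invoice (seller's account under CIF): freight — exclude.
The CIF price already equals the CIF value: 427992.23
Import duty = 427992.23 × 19% = 81318.52
Buyer bears: brokerage 71.24 + delivery 1360.54 + duty 81318.52 = 82750.30
Landed cost = invoice 427992.23 + 82750.30 = 510742.53

Total landed cost: CNY 510742.53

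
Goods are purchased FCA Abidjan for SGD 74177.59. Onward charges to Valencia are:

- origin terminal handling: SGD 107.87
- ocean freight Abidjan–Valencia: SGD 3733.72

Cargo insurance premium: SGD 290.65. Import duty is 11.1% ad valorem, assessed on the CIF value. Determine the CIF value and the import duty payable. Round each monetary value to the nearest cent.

CIF = FCA price + pre-shipment costs + freight + insurance
CIF = 74177.59 + 107.87 + 3733.72 + 290.65 = 78309.83
Import duty = 78309.83 × 11.1% = 8692.39

CIF value: SGD 78309.83; import duty: SGD 8692.39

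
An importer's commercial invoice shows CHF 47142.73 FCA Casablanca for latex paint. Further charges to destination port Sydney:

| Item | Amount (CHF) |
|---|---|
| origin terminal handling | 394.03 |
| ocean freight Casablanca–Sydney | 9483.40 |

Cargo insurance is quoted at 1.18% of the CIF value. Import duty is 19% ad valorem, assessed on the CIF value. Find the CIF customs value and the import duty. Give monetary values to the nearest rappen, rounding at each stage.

Let C be the CIF value. C = FCA price + pre-shipment costs + freight + 1.18% × C
C − 1.18% × C = 47142.73 + 394.03 + 9483.40
0.9882 × C = 57020.16
C = 57020.16 / 0.9882 = 57701.03
Insurance premium = 1.18% × 57701.03 = 680.87
Import duty = 57701.03 × 19% = 10963.20

CIF value: CHF 57701.03; import duty: CHF 10963.20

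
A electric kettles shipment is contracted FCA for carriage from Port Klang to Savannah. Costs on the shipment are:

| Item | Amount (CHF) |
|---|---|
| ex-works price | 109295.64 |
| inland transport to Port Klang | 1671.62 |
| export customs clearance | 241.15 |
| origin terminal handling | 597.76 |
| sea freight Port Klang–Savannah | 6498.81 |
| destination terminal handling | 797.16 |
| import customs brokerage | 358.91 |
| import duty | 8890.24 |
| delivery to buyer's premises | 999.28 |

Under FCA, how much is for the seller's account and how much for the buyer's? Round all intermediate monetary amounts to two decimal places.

FCA: the seller delivers export-cleared goods to the carrier; the buyer bears costs from that point.
Seller's account: goods 109295.64 + inland to port 1671.62 + export clearance 241.15 = 111208.41
Buyer's account: origin terminal 597.76 + freight 6498.81 + destination terminal 797.16 + brokerage 358.91 + duty 8890.24 + delivery 999.28 = 18142.16

Seller: CHF 111208.41; buyer: CHF 18142.16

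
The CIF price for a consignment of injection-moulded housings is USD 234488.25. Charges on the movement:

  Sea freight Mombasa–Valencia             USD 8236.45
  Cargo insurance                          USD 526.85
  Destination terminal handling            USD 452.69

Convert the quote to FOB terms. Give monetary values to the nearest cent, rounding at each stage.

FOB price: USD 225724.95

Not relevant to the conversion: destination terminal — on the buyer under both terms; not part of either seller's price.
From CIF to FOB, the seller no longer bears: freight, insurance.
FOB price = 234488.25 − 8236.45 − 526.85 = 225724.95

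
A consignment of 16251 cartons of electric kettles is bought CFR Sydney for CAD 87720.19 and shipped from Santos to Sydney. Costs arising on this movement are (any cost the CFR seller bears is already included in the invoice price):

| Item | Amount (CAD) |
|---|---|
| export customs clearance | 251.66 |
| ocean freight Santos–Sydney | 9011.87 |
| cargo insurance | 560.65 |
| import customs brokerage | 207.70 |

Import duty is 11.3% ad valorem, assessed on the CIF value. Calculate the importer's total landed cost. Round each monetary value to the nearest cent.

CFR: the seller pays costs through ocean freight to the destination port, but not insurance.
Already in the invoice (seller's account under CFR): export clearance, freight — exclude.
CIF value = CFR price + insurance = 87720.19 + 560.65 = 88280.84
Import duty = 88280.84 × 11.3% = 9975.73
Buyer bears: insurance 560.65 + brokerage 207.70 + duty 9975.73 = 10744.08
Landed cost = invoice 87720.19 + 10744.08 = 98464.27

Total landed cost: CAD 98464.27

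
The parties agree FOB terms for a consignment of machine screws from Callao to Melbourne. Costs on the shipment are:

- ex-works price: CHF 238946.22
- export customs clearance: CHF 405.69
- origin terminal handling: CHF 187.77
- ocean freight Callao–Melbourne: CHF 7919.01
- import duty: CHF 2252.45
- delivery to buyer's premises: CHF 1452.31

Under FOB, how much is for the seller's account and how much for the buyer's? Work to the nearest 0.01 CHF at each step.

Seller: CHF 239539.68; buyer: CHF 11623.77

FOB: the seller bears costs until goods are on board at the origin port; the buyer bears freight, insurance and all costs thereafter.
Seller's account: goods 238946.22 + export clearance 405.69 + origin terminal 187.77 = 239539.68
Buyer's account: freight 7919.01 + duty 2252.45 + delivery 1452.31 = 11623.77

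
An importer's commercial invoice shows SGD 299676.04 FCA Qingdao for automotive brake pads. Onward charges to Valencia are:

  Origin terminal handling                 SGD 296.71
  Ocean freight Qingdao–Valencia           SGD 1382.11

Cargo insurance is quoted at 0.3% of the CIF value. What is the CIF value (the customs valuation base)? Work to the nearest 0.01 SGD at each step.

Let C be the CIF value. C = FCA price + pre-shipment costs + freight + 0.3% × C
C − 0.3% × C = 299676.04 + 296.71 + 1382.11
0.997 × C = 301354.86
C = 301354.86 / 0.997 = 302261.64
Insurance premium = 0.3% × 302261.64 = 906.78

CIF value: SGD 302261.64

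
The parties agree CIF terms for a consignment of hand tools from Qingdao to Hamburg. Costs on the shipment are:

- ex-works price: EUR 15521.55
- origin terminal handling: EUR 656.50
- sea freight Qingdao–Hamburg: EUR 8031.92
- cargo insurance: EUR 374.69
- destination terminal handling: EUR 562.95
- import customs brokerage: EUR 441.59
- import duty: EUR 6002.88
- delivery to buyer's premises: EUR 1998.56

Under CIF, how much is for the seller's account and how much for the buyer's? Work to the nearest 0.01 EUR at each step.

CIF: the seller pays costs through ocean freight and marine insurance to the destination port.
Seller's account: goods 15521.55 + origin terminal 656.50 + freight 8031.92 + insurance 374.69 = 24584.66
Buyer's account: destination terminal 562.95 + brokerage 441.59 + duty 6002.88 + delivery 1998.56 = 9005.98

Seller: EUR 24584.66; buyer: EUR 9005.98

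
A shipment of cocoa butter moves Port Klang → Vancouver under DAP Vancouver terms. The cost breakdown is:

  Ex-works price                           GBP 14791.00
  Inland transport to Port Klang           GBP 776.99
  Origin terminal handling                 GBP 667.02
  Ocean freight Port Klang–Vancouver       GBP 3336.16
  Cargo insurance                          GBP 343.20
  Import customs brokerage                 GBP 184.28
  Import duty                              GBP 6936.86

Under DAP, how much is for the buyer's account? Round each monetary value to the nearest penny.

Buyer's account: GBP 7121.14

DAP: the seller bears all costs to the named destination except import duty and clearance.
Seller's account: goods 14791.00 + inland to port 776.99 + origin terminal 667.02 + freight 3336.16 + insurance 343.20 = 19914.37
Buyer's account: brokerage 184.28 + duty 6936.86 = 7121.14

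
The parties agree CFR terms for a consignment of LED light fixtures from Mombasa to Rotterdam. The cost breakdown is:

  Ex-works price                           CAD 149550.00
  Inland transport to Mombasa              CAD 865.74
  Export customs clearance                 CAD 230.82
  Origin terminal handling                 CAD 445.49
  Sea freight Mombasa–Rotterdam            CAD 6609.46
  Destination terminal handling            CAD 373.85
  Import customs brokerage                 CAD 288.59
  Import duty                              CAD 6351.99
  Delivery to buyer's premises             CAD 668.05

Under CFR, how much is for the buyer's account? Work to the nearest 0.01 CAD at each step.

Buyer's account: CAD 7682.48

CFR: the seller pays costs through ocean freight to the destination port, but not insurance.
Seller's account: goods 149550.00 + inland to port 865.74 + export clearance 230.82 + origin terminal 445.49 + freight 6609.46 = 157701.51
Buyer's account: destination terminal 373.85 + brokerage 288.59 + duty 6351.99 + delivery 668.05 = 7682.48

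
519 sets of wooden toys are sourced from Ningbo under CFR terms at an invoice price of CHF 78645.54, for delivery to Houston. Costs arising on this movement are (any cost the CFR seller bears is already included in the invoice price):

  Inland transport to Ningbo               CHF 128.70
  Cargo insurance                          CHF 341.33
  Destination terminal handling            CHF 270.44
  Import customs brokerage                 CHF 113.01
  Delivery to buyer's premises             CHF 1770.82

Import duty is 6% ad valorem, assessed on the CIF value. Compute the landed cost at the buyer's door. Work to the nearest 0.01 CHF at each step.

CFR: the seller pays costs through ocean freight to the destination port, but not insurance.
Already in the invoice (seller's account under CFR): inland to port — exclude.
CIF value = CFR price + insurance = 78645.54 + 341.33 = 78986.87
Import duty = 78986.87 × 6% = 4739.21
Buyer bears: insurance 341.33 + destination terminal 270.44 + brokerage 113.01 + delivery 1770.82 + duty 4739.21 = 7234.81
Landed cost = invoice 78645.54 + 7234.81 = 85880.35

Total landed cost: CHF 85880.35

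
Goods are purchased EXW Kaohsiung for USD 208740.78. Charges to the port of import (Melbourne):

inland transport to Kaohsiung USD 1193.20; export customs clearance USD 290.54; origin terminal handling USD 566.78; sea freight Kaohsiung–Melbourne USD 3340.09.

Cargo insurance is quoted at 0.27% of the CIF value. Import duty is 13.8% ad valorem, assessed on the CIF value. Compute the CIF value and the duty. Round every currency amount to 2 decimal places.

Let C be the CIF value. C = EXW price + pre-shipment costs + freight + 0.27% × C
C − 0.27% × C = 208740.78 + 1193.20 + 290.54 + 566.78 + 3340.09
0.9973 × C = 214131.39
C = 214131.39 / 0.9973 = 214711.11
Insurance premium = 0.27% × 214711.11 = 579.72
Import duty = 214711.11 × 13.8% = 29630.13

CIF value: USD 214711.11; import duty: USD 29630.13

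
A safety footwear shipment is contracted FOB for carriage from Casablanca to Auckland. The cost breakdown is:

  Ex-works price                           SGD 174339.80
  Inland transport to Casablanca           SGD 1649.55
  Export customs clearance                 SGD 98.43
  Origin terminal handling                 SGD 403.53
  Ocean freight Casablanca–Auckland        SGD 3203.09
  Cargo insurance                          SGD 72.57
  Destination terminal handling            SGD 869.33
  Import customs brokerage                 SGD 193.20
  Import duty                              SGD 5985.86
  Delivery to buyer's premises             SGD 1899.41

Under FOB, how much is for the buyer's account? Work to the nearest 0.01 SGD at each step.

FOB: the seller bears costs until goods are on board at the origin port; the buyer bears freight, insurance and all costs thereafter.
Seller's account: goods 174339.80 + inland to port 1649.55 + export clearance 98.43 + origin terminal 403.53 = 176491.31
Buyer's account: freight 3203.09 + insurance 72.57 + destination terminal 869.33 + brokerage 193.20 + duty 5985.86 + delivery 1899.41 = 12223.46

Buyer's account: SGD 12223.46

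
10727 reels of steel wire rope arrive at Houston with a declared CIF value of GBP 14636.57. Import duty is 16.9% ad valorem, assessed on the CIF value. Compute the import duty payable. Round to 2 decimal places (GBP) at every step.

Import duty: GBP 2473.58

Import duty = 14636.57 × 16.9% = 2473.58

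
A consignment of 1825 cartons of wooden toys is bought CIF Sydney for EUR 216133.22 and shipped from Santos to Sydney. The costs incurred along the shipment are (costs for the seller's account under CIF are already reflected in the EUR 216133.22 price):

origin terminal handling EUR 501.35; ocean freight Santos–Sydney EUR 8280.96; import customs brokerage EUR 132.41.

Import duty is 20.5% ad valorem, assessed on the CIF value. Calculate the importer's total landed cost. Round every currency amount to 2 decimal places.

CIF: the seller pays costs through ocean freight and marine insurance to the destination port.
Already in the invoice (seller's account under CIF): origin terminal, freight — exclude.
The CIF price already equals the CIF value: 216133.22
Import duty = 216133.22 × 20.5% = 44307.31
Buyer bears: brokerage 132.41 + duty 44307.31 = 44439.72
Landed cost = invoice 216133.22 + 44439.72 = 260572.94

Total landed cost: EUR 260572.94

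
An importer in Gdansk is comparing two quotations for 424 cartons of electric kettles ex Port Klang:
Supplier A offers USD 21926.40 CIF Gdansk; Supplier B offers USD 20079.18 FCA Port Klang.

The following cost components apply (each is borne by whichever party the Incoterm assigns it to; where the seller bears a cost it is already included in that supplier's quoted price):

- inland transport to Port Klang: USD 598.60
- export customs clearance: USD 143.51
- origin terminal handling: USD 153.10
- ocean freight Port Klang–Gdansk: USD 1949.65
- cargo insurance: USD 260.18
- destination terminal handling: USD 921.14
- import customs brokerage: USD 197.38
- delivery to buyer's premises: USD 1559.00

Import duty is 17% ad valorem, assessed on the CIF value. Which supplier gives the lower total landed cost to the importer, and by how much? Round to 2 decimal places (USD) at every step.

Supplier A is cheaper by USD 603.38

Supplier A (CIF):
The CIF price already equals the CIF value: 21926.40
Import duty = 21926.40 × 17% = 3727.49
Buyer bears (A): 921.14 + 197.38 + 1559.00 = 2677.52
Landed cost (A) = invoice 21926.40 + 2677.52 + duty 3727.49 = 28331.41
Supplier B (FCA):
CIF value = FCA price + origin terminal + freight + insurance = 20079.18 + 153.10 + 1949.65 + 260.18 = 22442.11
Import duty = 22442.11 × 17% = 3815.16
Buyer bears (B): 153.10 + 1949.65 + 260.18 + 921.14 + 197.38 + 1559.00 = 5040.45
Landed cost (B) = invoice 20079.18 + 5040.45 + duty 3815.16 = 28934.79
Difference = |28331.41 − 28934.79| = 603.38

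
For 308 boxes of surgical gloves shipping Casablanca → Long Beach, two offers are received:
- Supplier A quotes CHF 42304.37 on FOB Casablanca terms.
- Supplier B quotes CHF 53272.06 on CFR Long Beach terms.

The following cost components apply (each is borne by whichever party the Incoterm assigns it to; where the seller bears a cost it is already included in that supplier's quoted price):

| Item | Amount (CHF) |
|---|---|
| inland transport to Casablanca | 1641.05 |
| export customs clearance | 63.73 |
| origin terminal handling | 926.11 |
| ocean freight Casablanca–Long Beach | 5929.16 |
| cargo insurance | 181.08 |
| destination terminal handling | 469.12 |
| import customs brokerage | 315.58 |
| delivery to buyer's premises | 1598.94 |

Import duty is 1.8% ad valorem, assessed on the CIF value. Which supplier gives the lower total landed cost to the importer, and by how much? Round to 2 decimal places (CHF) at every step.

Supplier A is cheaper by CHF 5129.23

Supplier A (FOB):
CIF value = FOB price + freight + insurance = 42304.37 + 5929.16 + 181.08 = 48414.61
Import duty = 48414.61 × 1.8% = 871.46
Buyer bears (A): 5929.16 + 181.08 + 469.12 + 315.58 + 1598.94 = 8493.88
Landed cost (A) = invoice 42304.37 + 8493.88 + duty 871.46 = 51669.71
Supplier B (CFR):
CIF value = CFR price + insurance = 53272.06 + 181.08 = 53453.14
Import duty = 53453.14 × 1.8% = 962.16
Buyer bears (B): 181.08 + 469.12 + 315.58 + 1598.94 = 2564.72
Landed cost (B) = invoice 53272.06 + 2564.72 + duty 962.16 = 56798.94
Difference = |51669.71 − 56798.94| = 5129.23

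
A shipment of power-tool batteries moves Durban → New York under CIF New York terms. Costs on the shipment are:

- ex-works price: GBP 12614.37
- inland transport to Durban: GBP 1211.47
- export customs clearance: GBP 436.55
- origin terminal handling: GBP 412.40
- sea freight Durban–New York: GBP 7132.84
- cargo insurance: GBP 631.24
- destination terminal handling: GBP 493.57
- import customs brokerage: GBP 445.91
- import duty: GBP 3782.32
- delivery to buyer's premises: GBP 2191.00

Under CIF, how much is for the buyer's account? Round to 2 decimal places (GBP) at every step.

Buyer's account: GBP 6912.80

CIF: the seller pays costs through ocean freight and marine insurance to the destination port.
Seller's account: goods 12614.37 + inland to port 1211.47 + export clearance 436.55 + origin terminal 412.40 + freight 7132.84 + insurance 631.24 = 22438.87
Buyer's account: destination terminal 493.57 + brokerage 445.91 + duty 3782.32 + delivery 2191.00 = 6912.80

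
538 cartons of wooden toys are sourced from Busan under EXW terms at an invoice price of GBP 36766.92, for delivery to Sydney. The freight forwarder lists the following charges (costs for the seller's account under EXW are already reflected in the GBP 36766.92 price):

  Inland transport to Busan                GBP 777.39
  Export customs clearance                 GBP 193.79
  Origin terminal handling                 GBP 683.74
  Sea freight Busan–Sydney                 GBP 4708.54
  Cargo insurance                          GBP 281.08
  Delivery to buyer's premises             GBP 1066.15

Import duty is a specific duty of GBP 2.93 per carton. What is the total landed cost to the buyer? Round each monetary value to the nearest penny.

Total landed cost: GBP 46053.95

EXW: the seller makes goods available at their premises; the buyer bears all onward costs.
CIF value = EXW price + inland to port + export clearance + origin terminal + freight + insurance = 36766.92 + 777.39 + 193.79 + 683.74 + 4708.54 + 281.08 = 43411.46
Import duty = 538 × 2.93 = 1576.34
Buyer bears: inland to port 777.39 + export clearance 193.79 + origin terminal 683.74 + freight 4708.54 + insurance 281.08 + delivery 1066.15 + duty 1576.34 = 9287.03
Landed cost = invoice 36766.92 + 9287.03 = 46053.95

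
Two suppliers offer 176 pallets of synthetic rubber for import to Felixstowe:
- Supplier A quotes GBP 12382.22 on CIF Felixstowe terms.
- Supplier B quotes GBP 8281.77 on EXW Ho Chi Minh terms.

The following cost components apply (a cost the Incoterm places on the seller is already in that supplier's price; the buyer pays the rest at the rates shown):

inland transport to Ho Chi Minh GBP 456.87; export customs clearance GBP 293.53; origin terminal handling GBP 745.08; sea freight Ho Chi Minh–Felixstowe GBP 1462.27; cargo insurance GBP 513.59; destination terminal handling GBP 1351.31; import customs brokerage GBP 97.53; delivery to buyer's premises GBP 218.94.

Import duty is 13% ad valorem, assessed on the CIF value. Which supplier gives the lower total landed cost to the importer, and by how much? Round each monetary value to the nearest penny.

Supplier A (CIF):
The CIF price already equals the CIF value: 12382.22
Import duty = 12382.22 × 13% = 1609.69
Buyer bears (A): 1351.31 + 97.53 + 218.94 = 1667.78
Landed cost (A) = invoice 12382.22 + 1667.78 + duty 1609.69 = 15659.69
Supplier B (EXW):
CIF value = EXW price + inland to port + export clearance + origin terminal + freight + insurance = 8281.77 + 456.87 + 293.53 + 745.08 + 1462.27 + 513.59 = 11753.11
Import duty = 11753.11 × 13% = 1527.90
Buyer bears (B): 456.87 + 293.53 + 745.08 + 1462.27 + 513.59 + 1351.31 + 97.53 + 218.94 = 5139.12
Landed cost (B) = invoice 8281.77 + 5139.12 + duty 1527.90 = 14948.79
Difference = |15659.69 − 14948.79| = 710.90

Supplier B is cheaper by GBP 710.90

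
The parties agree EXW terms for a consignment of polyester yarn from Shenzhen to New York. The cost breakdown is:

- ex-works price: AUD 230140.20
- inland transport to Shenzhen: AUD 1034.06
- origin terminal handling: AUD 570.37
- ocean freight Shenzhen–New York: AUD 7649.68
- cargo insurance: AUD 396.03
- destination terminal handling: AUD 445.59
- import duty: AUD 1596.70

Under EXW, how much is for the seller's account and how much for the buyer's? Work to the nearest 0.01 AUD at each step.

EXW: the seller makes goods available at their premises; the buyer bears all onward costs.
Seller's account: goods 230140.20 = 230140.20
Buyer's account: inland to port 1034.06 + origin terminal 570.37 + freight 7649.68 + insurance 396.03 + destination terminal 445.59 + duty 1596.70 = 11692.43

Seller: AUD 230140.20; buyer: AUD 11692.43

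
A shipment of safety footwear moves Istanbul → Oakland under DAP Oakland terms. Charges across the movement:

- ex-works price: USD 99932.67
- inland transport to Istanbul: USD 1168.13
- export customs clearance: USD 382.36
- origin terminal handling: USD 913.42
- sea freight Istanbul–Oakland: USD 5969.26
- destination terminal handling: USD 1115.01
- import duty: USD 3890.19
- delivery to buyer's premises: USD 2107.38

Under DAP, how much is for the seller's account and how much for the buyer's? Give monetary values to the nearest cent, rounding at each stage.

DAP: the seller bears all costs to the named destination except import duty and clearance.
Seller's account: goods 99932.67 + inland to port 1168.13 + export clearance 382.36 + origin terminal 913.42 + freight 5969.26 + destination terminal 1115.01 + delivery 2107.38 = 111588.23
Buyer's account: duty 3890.19 = 3890.19

Seller: USD 111588.23; buyer: USD 3890.19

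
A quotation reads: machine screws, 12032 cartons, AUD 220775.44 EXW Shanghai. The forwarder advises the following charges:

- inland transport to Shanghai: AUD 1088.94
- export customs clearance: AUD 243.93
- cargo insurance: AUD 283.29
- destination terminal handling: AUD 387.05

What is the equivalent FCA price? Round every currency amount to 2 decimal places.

FCA price: AUD 222108.31

Not relevant to the conversion: insurance, destination terminal — on the buyer under both terms; not part of either seller's price.
From EXW to FCA, the seller additionally bears: inland to port, export clearance.
FCA price = 220775.44 + 1088.94 + 243.93 = 222108.31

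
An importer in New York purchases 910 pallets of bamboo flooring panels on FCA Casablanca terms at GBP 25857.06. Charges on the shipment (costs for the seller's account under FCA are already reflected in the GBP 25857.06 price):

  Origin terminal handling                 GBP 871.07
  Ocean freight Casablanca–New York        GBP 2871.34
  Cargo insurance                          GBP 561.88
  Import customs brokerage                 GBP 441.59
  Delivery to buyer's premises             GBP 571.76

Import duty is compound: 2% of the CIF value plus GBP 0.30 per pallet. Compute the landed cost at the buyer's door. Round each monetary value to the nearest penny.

Total landed cost: GBP 32050.93

FCA: the seller delivers export-cleared goods to the carrier; the buyer bears costs from that point.
CIF value = FCA price + origin terminal + freight + insurance = 25857.06 + 871.07 + 2871.34 + 561.88 = 30161.35
Ad valorem component: 30161.35 × 2% = 603.23
Specific component: 910 × 0.30 = 273.00
Import duty = 603.23 + 273.00 = 876.23
Buyer bears: origin terminal 871.07 + freight 2871.34 + insurance 561.88 + brokerage 441.59 + delivery 571.76 + duty 876.23 = 6193.87
Landed cost = invoice 25857.06 + 6193.87 = 32050.93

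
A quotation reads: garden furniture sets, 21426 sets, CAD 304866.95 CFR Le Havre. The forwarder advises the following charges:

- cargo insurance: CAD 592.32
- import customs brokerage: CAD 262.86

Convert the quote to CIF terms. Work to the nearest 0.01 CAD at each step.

Not relevant to the conversion: brokerage — on the buyer under both terms; not part of either seller's price.
From CFR to CIF, the seller additionally bears: insurance.
CIF price = 304866.95 + 592.32 = 305459.27

CIF price: CAD 305459.27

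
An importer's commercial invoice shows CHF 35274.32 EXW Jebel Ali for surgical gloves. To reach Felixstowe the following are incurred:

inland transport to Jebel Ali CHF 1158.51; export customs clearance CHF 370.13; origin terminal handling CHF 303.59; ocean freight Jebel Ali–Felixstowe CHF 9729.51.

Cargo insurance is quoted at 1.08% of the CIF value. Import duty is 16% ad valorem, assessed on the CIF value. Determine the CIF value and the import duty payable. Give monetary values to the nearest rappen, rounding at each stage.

Let C be the CIF value. C = EXW price + pre-shipment costs + freight + 1.08% × C
C − 1.08% × C = 35274.32 + 1158.51 + 370.13 + 303.59 + 9729.51
0.9892 × C = 46836.06
C = 46836.06 / 0.9892 = 47347.41
Insurance premium = 1.08% × 47347.41 = 511.35
Import duty = 47347.41 × 16% = 7575.59

CIF value: CHF 47347.41; import duty: CHF 7575.59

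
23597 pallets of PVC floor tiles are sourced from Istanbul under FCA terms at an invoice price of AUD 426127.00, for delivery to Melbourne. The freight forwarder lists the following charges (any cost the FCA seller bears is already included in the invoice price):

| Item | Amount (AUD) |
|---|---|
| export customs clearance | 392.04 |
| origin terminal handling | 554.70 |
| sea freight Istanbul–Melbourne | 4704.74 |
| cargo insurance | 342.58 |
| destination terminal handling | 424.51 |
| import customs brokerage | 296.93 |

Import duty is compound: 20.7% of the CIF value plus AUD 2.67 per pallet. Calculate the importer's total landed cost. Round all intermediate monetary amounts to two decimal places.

FCA: the seller delivers export-cleared goods to the carrier; the buyer bears costs from that point.
Already in the invoice (seller's account under FCA): export clearance — exclude.
CIF value = FCA price + origin terminal + freight + insurance = 426127.00 + 554.70 + 4704.74 + 342.58 = 431729.02
Ad valorem component: 431729.02 × 20.7% = 89367.91
Specific component: 23597 × 2.67 = 63003.99
Import duty = 89367.91 + 63003.99 = 152371.90
Buyer bears: origin terminal 554.70 + freight 4704.74 + insurance 342.58 + destination terminal 424.51 + brokerage 296.93 + duty 152371.90 = 158695.36
Landed cost = invoice 426127.00 + 158695.36 = 584822.36

Total landed cost: AUD 584822.36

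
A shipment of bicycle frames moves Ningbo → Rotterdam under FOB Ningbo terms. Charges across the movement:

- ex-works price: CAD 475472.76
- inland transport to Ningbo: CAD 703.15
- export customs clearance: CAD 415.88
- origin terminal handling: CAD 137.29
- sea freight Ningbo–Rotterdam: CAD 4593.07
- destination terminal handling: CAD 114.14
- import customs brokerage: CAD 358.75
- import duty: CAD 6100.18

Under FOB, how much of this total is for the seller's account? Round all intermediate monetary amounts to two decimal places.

Seller's account: CAD 476729.08

FOB: the seller bears costs until goods are on board at the origin port; the buyer bears freight, insurance and all costs thereafter.
Seller's account: goods 475472.76 + inland to port 703.15 + export clearance 415.88 + origin terminal 137.29 = 476729.08
Buyer's account: freight 4593.07 + destination terminal 114.14 + brokerage 358.75 + duty 6100.18 = 11166.14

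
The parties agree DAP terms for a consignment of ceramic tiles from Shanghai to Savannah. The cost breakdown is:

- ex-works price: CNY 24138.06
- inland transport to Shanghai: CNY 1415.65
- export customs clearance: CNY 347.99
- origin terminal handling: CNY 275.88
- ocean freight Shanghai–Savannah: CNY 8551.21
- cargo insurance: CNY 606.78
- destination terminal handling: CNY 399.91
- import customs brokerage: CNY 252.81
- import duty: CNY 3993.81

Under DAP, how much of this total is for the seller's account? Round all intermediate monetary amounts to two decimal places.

DAP: the seller bears all costs to the named destination except import duty and clearance.
Seller's account: goods 24138.06 + inland to port 1415.65 + export clearance 347.99 + origin terminal 275.88 + freight 8551.21 + insurance 606.78 + destination terminal 399.91 = 35735.48
Buyer's account: brokerage 252.81 + duty 3993.81 = 4246.62

Seller's account: CNY 35735.48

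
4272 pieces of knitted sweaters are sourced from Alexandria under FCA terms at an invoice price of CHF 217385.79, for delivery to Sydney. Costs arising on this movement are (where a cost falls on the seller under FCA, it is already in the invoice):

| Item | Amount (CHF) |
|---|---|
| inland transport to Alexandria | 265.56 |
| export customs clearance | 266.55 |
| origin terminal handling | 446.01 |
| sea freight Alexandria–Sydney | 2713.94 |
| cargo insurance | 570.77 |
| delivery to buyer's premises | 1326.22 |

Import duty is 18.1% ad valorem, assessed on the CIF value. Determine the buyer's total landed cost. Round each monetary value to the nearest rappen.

Total landed cost: CHF 262464.82

FCA: the seller delivers export-cleared goods to the carrier; the buyer bears costs from that point.
Already in the invoice (seller's account under FCA): inland to port, export clearance — exclude.
CIF value = FCA price + origin terminal + freight + insurance = 217385.79 + 446.01 + 2713.94 + 570.77 = 221116.51
Import duty = 221116.51 × 18.1% = 40022.09
Buyer bears: origin terminal 446.01 + freight 2713.94 + insurance 570.77 + delivery 1326.22 + duty 40022.09 = 45079.03
Landed cost = invoice 217385.79 + 45079.03 = 262464.82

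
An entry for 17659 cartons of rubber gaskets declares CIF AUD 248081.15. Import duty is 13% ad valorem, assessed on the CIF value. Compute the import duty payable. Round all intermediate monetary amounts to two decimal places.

Import duty: AUD 32250.55

Import duty = 248081.15 × 13% = 32250.55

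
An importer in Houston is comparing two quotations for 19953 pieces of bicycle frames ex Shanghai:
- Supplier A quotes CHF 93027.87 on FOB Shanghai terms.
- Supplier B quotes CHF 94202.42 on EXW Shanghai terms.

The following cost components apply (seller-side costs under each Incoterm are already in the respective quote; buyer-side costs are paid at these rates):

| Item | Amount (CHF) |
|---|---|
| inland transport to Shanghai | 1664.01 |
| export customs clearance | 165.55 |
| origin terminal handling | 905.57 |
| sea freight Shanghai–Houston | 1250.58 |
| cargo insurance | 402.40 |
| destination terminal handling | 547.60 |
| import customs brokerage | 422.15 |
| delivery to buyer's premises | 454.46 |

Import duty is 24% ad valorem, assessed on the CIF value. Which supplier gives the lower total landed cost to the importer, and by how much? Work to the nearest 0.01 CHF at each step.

Supplier A (FOB):
CIF value = FOB price + freight + insurance = 93027.87 + 1250.58 + 402.40 = 94680.85
Import duty = 94680.85 × 24% = 22723.40
Buyer bears (A): 1250.58 + 402.40 + 547.60 + 422.15 + 454.46 = 3077.19
Landed cost (A) = invoice 93027.87 + 3077.19 + duty 22723.40 = 118828.46
Supplier B (EXW):
CIF value = EXW price + inland to port + export clearance + origin terminal + freight + insurance = 94202.42 + 1664.01 + 165.55 + 905.57 + 1250.58 + 402.40 = 98590.53
Import duty = 98590.53 × 24% = 23661.73
Buyer bears (B): 1664.01 + 165.55 + 905.57 + 1250.58 + 402.40 + 547.60 + 422.15 + 454.46 = 5812.32
Landed cost (B) = invoice 94202.42 + 5812.32 + duty 23661.73 = 123676.47
Difference = |118828.46 − 123676.47| = 4848.01

Supplier A is cheaper by CHF 4848.01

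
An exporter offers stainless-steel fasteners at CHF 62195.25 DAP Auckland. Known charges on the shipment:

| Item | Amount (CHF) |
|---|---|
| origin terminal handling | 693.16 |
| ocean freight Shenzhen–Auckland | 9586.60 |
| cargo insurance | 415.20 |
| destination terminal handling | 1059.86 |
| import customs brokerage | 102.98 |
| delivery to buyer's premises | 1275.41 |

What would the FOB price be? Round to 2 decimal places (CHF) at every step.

Not relevant to the conversion: origin terminal — on the seller under both DAP and FOB; already in the DAP price and stays in the FOB price. brokerage — on the buyer under both terms; not part of either seller's price.
From DAP to FOB, the seller no longer bears: freight, insurance, destination terminal, delivery.
FOB price = 62195.25 − 9586.60 − 415.20 − 1059.86 − 1275.41 = 49858.18

FOB price: CHF 49858.18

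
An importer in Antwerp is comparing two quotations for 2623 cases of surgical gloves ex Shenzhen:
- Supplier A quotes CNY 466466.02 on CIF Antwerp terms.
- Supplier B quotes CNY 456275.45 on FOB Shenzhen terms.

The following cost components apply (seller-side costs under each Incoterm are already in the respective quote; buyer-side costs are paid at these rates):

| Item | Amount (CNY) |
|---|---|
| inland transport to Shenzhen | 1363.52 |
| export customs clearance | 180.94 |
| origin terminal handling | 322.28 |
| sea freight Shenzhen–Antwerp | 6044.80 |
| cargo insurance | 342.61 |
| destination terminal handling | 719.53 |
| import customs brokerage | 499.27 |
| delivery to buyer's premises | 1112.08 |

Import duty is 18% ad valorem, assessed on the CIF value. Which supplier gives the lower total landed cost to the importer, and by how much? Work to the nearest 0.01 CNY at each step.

Supplier B is cheaper by CNY 4487.73

Supplier A (CIF):
The CIF price already equals the CIF value: 466466.02
Import duty = 466466.02 × 18% = 83963.88
Buyer bears (A): 719.53 + 499.27 + 1112.08 = 2330.88
Landed cost (A) = invoice 466466.02 + 2330.88 + duty 83963.88 = 552760.78
Supplier B (FOB):
CIF value = FOB price + freight + insurance = 456275.45 + 6044.80 + 342.61 = 462662.86
Import duty = 462662.86 × 18% = 83279.31
Buyer bears (B): 6044.80 + 342.61 + 719.53 + 499.27 + 1112.08 = 8718.29
Landed cost (B) = invoice 456275.45 + 8718.29 + duty 83279.31 = 548273.05
Difference = |552760.78 − 548273.05| = 4487.73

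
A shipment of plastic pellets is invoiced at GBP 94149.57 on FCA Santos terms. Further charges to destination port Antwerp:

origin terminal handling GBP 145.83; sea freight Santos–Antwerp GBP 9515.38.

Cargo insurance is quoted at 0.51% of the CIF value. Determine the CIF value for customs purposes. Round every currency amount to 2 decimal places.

Let C be the CIF value. C = FCA price + pre-shipment costs + freight + 0.51% × C
C − 0.51% × C = 94149.57 + 145.83 + 9515.38
0.9949 × C = 103810.78
C = 103810.78 / 0.9949 = 104342.93
Insurance premium = 0.51% × 104342.93 = 532.15

CIF value: GBP 104342.93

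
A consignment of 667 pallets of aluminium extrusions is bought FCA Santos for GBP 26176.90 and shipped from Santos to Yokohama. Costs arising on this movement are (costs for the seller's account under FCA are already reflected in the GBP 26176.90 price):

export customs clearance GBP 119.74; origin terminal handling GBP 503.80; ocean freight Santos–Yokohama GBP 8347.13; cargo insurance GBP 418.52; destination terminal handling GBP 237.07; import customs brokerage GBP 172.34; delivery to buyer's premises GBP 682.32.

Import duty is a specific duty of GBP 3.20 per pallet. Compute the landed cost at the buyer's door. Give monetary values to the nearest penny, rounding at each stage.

Total landed cost: GBP 38672.48

FCA: the seller delivers export-cleared goods to the carrier; the buyer bears costs from that point.
Already in the invoice (seller's account under FCA): export clearance — exclude.
CIF value = FCA price + origin terminal + freight + insurance = 26176.90 + 503.80 + 8347.13 + 418.52 = 35446.35
Import duty = 667 × 3.20 = 2134.40
Buyer bears: origin terminal 503.80 + freight 8347.13 + insurance 418.52 + destination terminal 237.07 + brokerage 172.34 + delivery 682.32 + duty 2134.40 = 12495.58
Landed cost = invoice 26176.90 + 12495.58 = 38672.48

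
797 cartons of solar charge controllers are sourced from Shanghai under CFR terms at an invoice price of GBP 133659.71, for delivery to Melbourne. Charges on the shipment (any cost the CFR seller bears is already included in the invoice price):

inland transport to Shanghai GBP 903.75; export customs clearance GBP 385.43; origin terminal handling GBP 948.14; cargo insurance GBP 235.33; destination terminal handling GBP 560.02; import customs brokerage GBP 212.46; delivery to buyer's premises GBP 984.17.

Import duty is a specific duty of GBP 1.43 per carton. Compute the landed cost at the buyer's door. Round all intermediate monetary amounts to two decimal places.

CFR: the seller pays costs through ocean freight to the destination port, but not insurance.
Already in the invoice (seller's account under CFR): inland to port, export clearance, origin terminal — exclude.
CIF value = CFR price + insurance = 133659.71 + 235.33 = 133895.04
Import duty = 797 × 1.43 = 1139.71
Buyer bears: insurance 235.33 + destination terminal 560.02 + brokerage 212.46 + delivery 984.17 + duty 1139.71 = 3131.69
Landed cost = invoice 133659.71 + 3131.69 = 136791.40

Total landed cost: GBP 136791.40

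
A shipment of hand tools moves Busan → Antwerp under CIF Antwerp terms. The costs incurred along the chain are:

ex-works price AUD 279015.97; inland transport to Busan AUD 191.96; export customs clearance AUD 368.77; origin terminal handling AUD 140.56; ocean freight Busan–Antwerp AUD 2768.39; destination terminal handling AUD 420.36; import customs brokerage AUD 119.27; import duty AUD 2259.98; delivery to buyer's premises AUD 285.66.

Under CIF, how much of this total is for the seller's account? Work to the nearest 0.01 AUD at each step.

Seller's account: AUD 282485.65

CIF: the seller pays costs through ocean freight and marine insurance to the destination port.
Seller's account: goods 279015.97 + inland to port 191.96 + export clearance 368.77 + origin terminal 140.56 + freight 2768.39 = 282485.65
Buyer's account: destination terminal 420.36 + brokerage 119.27 + duty 2259.98 + delivery 285.66 = 3085.27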